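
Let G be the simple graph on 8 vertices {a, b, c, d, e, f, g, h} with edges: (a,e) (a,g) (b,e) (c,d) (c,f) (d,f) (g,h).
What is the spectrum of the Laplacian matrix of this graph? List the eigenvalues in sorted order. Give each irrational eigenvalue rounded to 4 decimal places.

[0, 0, 0.3820, 1.3820, 2.6180, 3, 3, 3.6180]

Each diagonal entry of L is the vertex degree and each off-diagonal entry is -1 where an edge is present, 0 otherwise; in the order [a, b, c, d, e, f, g, h] the diagonal is [2, 1, 2, 2, 2, 2, 2, 1]. Diagonalising L (or applying a numerical eigensolver to the 8x8 matrix) gives the spectrum above. The 2 zero eigenvalues correspond to the 2 connected components. There are 2 zeros in the spectrum, matching the 2 components.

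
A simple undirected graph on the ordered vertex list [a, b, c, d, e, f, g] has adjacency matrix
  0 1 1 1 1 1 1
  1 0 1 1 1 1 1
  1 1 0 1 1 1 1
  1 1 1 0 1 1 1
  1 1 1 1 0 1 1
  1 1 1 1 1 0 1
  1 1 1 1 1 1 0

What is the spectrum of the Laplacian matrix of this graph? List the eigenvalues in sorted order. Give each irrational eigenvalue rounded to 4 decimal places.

[0, 7, 7, 7, 7, 7, 7]

Reading degrees in the order [a, b, c, d, e, f, g] gives [6, 6, 6, 6, 6, 6, 6]; set D = diag(6, 6, 6, 6, 6, 6, 6) and form L = D - A. L is symmetric positive semidefinite, so every eigenvalue is real and nonnegative. The single zero eigenvalue shows the graph is connected.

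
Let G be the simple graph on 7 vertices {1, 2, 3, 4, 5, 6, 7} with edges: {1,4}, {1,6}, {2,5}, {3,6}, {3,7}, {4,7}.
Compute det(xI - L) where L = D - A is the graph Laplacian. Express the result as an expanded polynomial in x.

Reading degrees in the order [1, 2, 3, 4, 5, 6, 7] gives [2, 1, 2, 2, 1, 2, 2]; set D = diag(2, 1, 2, 2, 1, 2, 2) and form L = D - A. L has integer entries, so p(x) = det(xI - L) has integer coefficients. Expanding the determinant yields x^7 - 12x^6 + 55x^5 - 120x^4 + 125x^3 - 50x^2. The constant term is 0 because L is singular (the all-ones vector lies in its kernel).

x^7 - 12x^6 + 55x^5 - 120x^4 + 125x^3 - 50x^2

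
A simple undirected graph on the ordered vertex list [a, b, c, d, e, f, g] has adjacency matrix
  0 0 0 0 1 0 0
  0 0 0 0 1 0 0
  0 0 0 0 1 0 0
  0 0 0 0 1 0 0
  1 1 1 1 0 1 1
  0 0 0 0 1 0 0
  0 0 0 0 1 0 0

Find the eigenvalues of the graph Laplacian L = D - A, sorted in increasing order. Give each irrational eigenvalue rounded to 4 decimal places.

[0, 1, 1, 1, 1, 1, 7]

With the vertex order [a, b, c, d, e, f, g], the degrees are [1, 1, 1, 1, 6, 1, 1], giving D = diag(1, 1, 1, 1, 6, 1, 1) and L = D - A. Since every row of L sums to 0, the all-ones vector is in the kernel and 0 is an eigenvalue. There is one zero in the spectrum, matching the 1 component. The largest eigenvalue, 7, is at most the vertex count 7.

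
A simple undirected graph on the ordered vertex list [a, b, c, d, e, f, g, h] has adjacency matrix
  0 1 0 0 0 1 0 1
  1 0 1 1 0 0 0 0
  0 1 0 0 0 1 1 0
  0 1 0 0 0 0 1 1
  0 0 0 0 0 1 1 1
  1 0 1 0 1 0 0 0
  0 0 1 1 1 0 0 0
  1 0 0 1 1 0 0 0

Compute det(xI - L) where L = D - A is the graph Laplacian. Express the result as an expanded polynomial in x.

Each diagonal entry of L is the vertex degree and each off-diagonal entry is -1 where an edge is present, 0 otherwise; in the order [a, b, c, d, e, f, g, h] the diagonal is [3, 3, 3, 3, 3, 3, 3, 3]. The eigenvalues of L are [0, 2, 2, 2, 4, 4, 4, 6]; the characteristic polynomial is the product of (x - lambda_i), which multiplies out to x^8 - 24x^7 + 240x^6 - 1296x^5 + 4080x^4 - 7488x^3 + 7424x^2 - 3072x. Since p(0) = det(-L) = 0, x divides p(x). By the matrix-tree theorem the graph has (1/8) * product of the nonzero eigenvalues = 384 spanning trees.

x^8 - 24x^7 + 240x^6 - 1296x^5 + 4080x^4 - 7488x^3 + 7424x^2 - 3072x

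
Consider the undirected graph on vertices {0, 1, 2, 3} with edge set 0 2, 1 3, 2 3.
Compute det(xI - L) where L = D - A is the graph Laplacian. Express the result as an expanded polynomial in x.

x^4 - 6x^3 + 10x^2 - 4x

Reading degrees in the order [0, 1, 2, 3] gives [1, 1, 2, 2]; set D = diag(1, 1, 2, 2) and form L = D - A. L has integer entries, so p(x) = det(xI - L) has integer coefficients. Expanding the determinant yields x^4 - 6x^3 + 10x^2 - 4x. Since p(0) = det(-L) = 0, x divides p(x). The eigenvalues sum to 6, which equals trace(L) = 2|E|.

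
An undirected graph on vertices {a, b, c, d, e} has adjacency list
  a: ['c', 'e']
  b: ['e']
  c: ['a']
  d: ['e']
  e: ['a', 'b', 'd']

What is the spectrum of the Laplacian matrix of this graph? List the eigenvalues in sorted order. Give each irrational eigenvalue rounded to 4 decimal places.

With the vertex order [a, b, c, d, e], the degrees are [2, 1, 1, 1, 3], giving D = diag(2, 1, 1, 1, 3) and L = D - A. Since every row of L sums to 0, the all-ones vector is in the kernel and 0 is an eigenvalue. By the matrix-tree theorem the graph has (1/5) * product of the nonzero eigenvalues = 1 spanning tree. The eigenvalues sum to 8, which equals trace(L) = 2|E|.

[0, 0.5188, 1, 2.3111, 4.1701]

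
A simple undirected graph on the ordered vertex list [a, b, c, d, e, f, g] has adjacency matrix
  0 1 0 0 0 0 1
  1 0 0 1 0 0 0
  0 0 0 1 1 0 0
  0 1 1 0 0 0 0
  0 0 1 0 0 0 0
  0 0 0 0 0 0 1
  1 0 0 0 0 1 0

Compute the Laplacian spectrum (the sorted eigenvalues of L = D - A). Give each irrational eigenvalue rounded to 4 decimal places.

[0, 0.1981, 0.7530, 1.5550, 2.4450, 3.2470, 3.8019]

Each diagonal entry of L is the vertex degree and each off-diagonal entry is -1 where an edge is present, 0 otherwise; in the order [a, b, c, d, e, f, g] the diagonal is [2, 2, 2, 2, 1, 1, 2]. The multiplicity of 0 as a Laplacian eigenvalue equals the number of connected components. There is one zero in the spectrum, matching the 1 component.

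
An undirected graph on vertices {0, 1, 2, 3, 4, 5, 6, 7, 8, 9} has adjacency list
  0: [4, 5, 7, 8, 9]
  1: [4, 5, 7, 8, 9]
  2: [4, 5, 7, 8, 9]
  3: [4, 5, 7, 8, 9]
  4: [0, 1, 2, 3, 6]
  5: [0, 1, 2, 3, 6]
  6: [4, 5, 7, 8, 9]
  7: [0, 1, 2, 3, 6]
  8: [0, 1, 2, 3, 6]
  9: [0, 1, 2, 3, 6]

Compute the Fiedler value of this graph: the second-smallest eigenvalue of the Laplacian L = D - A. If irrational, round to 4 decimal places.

5

With the vertex order [0, 1, 2, 3, 4, 5, 6, 7, 8, 9], the degrees are [5, 5, 5, 5, 5, 5, 5, 5, 5, 5], giving D = diag(5, 5, 5, 5, 5, 5, 5, 5, 5, 5) and L = D - A. The sorted Laplacian eigenvalues are [0, 5, 5, 5, 5, 5, 5, 5, 5, 10]; the algebraic connectivity is the second entry, 5. The largest eigenvalue, 10, is at most the vertex count 10.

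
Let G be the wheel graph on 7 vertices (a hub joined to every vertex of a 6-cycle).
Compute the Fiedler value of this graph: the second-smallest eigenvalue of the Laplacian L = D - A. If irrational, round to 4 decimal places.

The graph has 7 vertices and degree multiset [6, 3, 3, 3, 3, 3, 3]; D is the diagonal matrix of degrees and L = D - A. The smallest Laplacian eigenvalue is always 0. The next one, lambda_2 = 2, measures how hard the graph is to disconnect: larger values mean better connectivity.

2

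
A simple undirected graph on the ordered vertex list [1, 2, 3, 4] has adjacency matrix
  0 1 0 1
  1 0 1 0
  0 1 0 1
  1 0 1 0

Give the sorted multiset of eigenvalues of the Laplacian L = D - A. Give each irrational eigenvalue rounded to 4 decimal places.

Each diagonal entry of L is the vertex degree and each off-diagonal entry is -1 where an edge is present, 0 otherwise; in the order [1, 2, 3, 4] the diagonal is [2, 2, 2, 2]. Since every row of L sums to 0, the all-ones vector is in the kernel and 0 is an eigenvalue. The single zero eigenvalue shows the graph is connected. There is one zero in the spectrum, matching the 1 component.

[0, 2, 2, 4]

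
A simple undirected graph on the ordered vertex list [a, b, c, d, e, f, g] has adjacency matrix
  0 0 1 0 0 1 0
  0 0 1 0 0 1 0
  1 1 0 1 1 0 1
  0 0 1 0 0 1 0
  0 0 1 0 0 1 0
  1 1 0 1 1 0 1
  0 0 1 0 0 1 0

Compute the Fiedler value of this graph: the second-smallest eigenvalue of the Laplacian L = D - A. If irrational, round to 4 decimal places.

2

With the vertex order [a, b, c, d, e, f, g], the degrees are [2, 2, 5, 2, 2, 5, 2], giving D = diag(2, 2, 5, 2, 2, 5, 2) and L = D - A. The sorted Laplacian eigenvalues are [0, 2, 2, 2, 2, 5, 7]; the algebraic connectivity is the second entry, 2. There is one zero in the spectrum, matching the 1 component.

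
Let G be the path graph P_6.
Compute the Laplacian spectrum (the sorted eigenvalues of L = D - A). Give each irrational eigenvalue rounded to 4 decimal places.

The graph has 6 vertices and degree multiset [2, 2, 2, 2, 1, 1]; D is the diagonal matrix of degrees and L = D - A. The multiplicity of 0 as a Laplacian eigenvalue equals the number of connected components. The single zero eigenvalue shows the graph is connected. The largest eigenvalue, 3.7321, is at most the vertex count 6.

[0, 0.2679, 1, 2, 3, 3.7321]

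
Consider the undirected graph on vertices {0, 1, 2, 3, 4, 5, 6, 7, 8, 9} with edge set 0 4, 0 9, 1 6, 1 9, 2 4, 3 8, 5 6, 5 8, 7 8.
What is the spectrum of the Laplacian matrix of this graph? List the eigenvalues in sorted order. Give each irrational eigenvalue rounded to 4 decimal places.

[0, 0.1029, 0.4367, 1, 1, 1.7250, 2.5064, 3.2255, 3.7678, 4.2357]

Each diagonal entry of L is the vertex degree and each off-diagonal entry is -1 where an edge is present, 0 otherwise; in the order [0, 1, 2, 3, 4, 5, 6, 7, 8, 9] the diagonal is [2, 2, 1, 1, 2, 2, 2, 1, 3, 2]. Since every row of L sums to 0, the all-ones vector is in the kernel and 0 is an eigenvalue.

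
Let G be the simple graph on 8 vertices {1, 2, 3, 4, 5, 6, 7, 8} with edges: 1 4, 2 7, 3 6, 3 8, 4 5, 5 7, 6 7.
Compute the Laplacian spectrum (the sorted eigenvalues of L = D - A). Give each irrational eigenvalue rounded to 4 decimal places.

Reading degrees in the order [1, 2, 3, 4, 5, 6, 7, 8] gives [1, 1, 2, 2, 2, 2, 3, 1]; set D = diag(1, 1, 2, 2, 2, 2, 3, 1) and form L = D - A. Diagonalising L (or applying a numerical eigensolver to the 8x8 matrix) gives the spectrum above. The largest eigenvalue, 4.3623, is at most the vertex count 8. The eigenvalues sum to 14, which equals trace(L) = 2|E|.

[0, 0.1981, 0.4915, 1.3204, 1.5550, 2.8258, 3.2470, 4.3623]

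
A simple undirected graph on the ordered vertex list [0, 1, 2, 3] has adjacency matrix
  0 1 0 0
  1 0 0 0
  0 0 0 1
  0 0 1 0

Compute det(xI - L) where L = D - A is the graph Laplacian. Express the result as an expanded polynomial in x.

x^4 - 4x^3 + 4x^2

Reading degrees in the order [0, 1, 2, 3] gives [1, 1, 1, 1]; set D = diag(1, 1, 1, 1) and form L = D - A. L has integer entries, so p(x) = det(xI - L) has integer coefficients. Expanding the determinant yields x^4 - 4x^3 + 4x^2. Since p(0) = det(-L) = 0, x divides p(x). The eigenvalues sum to 4, which equals trace(L) = 2|E|.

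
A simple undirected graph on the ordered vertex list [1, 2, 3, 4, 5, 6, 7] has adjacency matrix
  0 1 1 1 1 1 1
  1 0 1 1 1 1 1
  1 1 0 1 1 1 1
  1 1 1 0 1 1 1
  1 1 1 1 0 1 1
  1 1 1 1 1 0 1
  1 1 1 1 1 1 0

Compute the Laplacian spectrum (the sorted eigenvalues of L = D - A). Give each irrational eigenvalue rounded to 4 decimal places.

[0, 7, 7, 7, 7, 7, 7]

Reading degrees in the order [1, 2, 3, 4, 5, 6, 7] gives [6, 6, 6, 6, 6, 6, 6]; set D = diag(6, 6, 6, 6, 6, 6, 6) and form L = D - A. Diagonalising L (or applying a numerical eigensolver to the 7x7 matrix) gives the spectrum above. The single zero eigenvalue shows the graph is connected.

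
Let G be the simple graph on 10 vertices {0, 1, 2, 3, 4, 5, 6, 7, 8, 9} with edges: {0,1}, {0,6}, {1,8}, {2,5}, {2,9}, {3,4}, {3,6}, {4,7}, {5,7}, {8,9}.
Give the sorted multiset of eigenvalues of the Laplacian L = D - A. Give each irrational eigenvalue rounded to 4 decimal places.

[0, 0.3820, 0.3820, 1.3820, 1.3820, 2.6180, 2.6180, 3.6180, 3.6180, 4]

Reading degrees in the order [0, 1, 2, 3, 4, 5, 6, 7, 8, 9] gives [2, 2, 2, 2, 2, 2, 2, 2, 2, 2]; set D = diag(2, 2, 2, 2, 2, 2, 2, 2, 2, 2) and form L = D - A. Since every row of L sums to 0, the all-ones vector is in the kernel and 0 is an eigenvalue. The single zero eigenvalue shows the graph is connected. By the matrix-tree theorem the graph has (1/10) * product of the nonzero eigenvalues = 10 spanning trees.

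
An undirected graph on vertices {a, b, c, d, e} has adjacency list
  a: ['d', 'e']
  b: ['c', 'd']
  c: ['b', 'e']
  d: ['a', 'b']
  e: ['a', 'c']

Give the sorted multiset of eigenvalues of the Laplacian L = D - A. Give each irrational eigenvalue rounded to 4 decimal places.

Reading degrees in the order [a, b, c, d, e] gives [2, 2, 2, 2, 2]; set D = diag(2, 2, 2, 2, 2) and form L = D - A. L is symmetric positive semidefinite, so every eigenvalue is real and nonnegative. The single zero eigenvalue shows the graph is connected. There is one zero in the spectrum, matching the 1 component. The eigenvalues sum to 10, which equals trace(L) = 2|E|.

[0, 1.3820, 1.3820, 3.6180, 3.6180]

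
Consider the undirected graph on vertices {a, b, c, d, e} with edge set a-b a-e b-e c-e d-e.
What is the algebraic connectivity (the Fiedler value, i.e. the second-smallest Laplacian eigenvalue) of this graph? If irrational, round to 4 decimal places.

1

Reading degrees in the order [a, b, c, d, e] gives [2, 2, 1, 1, 4]; set D = diag(2, 2, 1, 1, 4) and form L = D - A. The sorted Laplacian eigenvalues are [0, 1, 1, 3, 5]; the algebraic connectivity is the second entry, 1. The eigenvalues sum to 10, which equals trace(L) = 2|E|. By the matrix-tree theorem the graph has (1/5) * product of the nonzero eigenvalues = 3 spanning trees.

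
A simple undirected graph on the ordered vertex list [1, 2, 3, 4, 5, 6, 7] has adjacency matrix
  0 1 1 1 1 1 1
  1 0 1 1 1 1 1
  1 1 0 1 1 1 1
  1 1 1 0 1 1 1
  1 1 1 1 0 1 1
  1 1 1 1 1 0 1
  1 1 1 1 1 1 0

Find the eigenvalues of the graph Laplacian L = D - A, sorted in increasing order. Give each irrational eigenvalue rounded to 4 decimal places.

[0, 7, 7, 7, 7, 7, 7]

With the vertex order [1, 2, 3, 4, 5, 6, 7], the degrees are [6, 6, 6, 6, 6, 6, 6], giving D = diag(6, 6, 6, 6, 6, 6, 6) and L = D - A. Since every row of L sums to 0, the all-ones vector is in the kernel and 0 is an eigenvalue. The largest eigenvalue, 7, is at most the vertex count 7.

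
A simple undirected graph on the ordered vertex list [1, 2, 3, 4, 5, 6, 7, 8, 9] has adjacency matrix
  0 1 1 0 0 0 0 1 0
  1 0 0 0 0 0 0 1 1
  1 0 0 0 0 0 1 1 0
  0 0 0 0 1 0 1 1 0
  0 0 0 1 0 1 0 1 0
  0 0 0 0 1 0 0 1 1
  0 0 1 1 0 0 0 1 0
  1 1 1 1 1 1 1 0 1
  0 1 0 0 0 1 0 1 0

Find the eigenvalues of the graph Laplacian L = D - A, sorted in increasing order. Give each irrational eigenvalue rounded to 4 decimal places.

[0, 1.5858, 1.5858, 3, 3, 4.4142, 4.4142, 5, 9]

With the vertex order [1, 2, 3, 4, 5, 6, 7, 8, 9], the degrees are [3, 3, 3, 3, 3, 3, 3, 8, 3], giving D = diag(3, 3, 3, 3, 3, 3, 3, 8, 3) and L = D - A. Diagonalising L (or applying a numerical eigensolver to the 9x9 matrix) gives the spectrum above. The eigenvalues sum to 32, which equals trace(L) = 2|E|.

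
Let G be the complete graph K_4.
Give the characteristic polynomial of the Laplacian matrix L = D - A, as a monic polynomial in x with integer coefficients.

The graph has 4 vertices and degree multiset [3, 3, 3, 3]; D is the diagonal matrix of degrees and L = D - A. The eigenvalues of L are [0, 4, 4, 4]; the characteristic polynomial is the product of (x - lambda_i), which multiplies out to x^4 - 12x^3 + 48x^2 - 64x. The constant term is 0 because L is singular (the all-ones vector lies in its kernel). By the matrix-tree theorem the graph has (1/4) * product of the nonzero eigenvalues = 16 spanning trees. There is one zero in the spectrum, matching the 1 component.

x^4 - 12x^3 + 48x^2 - 64x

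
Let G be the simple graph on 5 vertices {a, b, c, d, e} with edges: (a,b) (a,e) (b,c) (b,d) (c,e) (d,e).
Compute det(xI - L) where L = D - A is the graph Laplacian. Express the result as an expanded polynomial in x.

x^5 - 12x^4 + 51x^3 - 92x^2 + 60x

Reading degrees in the order [a, b, c, d, e] gives [2, 3, 2, 2, 3]; set D = diag(2, 3, 2, 2, 3) and form L = D - A. L has integer entries, so p(x) = det(xI - L) has integer coefficients. Expanding the determinant yields x^5 - 12x^4 + 51x^3 - 92x^2 + 60x. The coefficient of x^4 equals -trace(L) = -12, matching the sum of degrees. By the matrix-tree theorem the graph has (1/5) * product of the nonzero eigenvalues = 12 spanning trees. There is one zero in the spectrum, matching the 1 component.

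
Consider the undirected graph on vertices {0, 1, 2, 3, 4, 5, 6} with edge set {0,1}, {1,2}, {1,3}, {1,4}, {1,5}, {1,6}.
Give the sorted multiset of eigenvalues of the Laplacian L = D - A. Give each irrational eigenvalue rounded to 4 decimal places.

[0, 1, 1, 1, 1, 1, 7]

Each diagonal entry of L is the vertex degree and each off-diagonal entry is -1 where an edge is present, 0 otherwise; in the order [0, 1, 2, 3, 4, 5, 6] the diagonal is [1, 6, 1, 1, 1, 1, 1]. The multiplicity of 0 as a Laplacian eigenvalue equals the number of connected components. By the matrix-tree theorem the graph has (1/7) * product of the nonzero eigenvalues = 1 spanning tree.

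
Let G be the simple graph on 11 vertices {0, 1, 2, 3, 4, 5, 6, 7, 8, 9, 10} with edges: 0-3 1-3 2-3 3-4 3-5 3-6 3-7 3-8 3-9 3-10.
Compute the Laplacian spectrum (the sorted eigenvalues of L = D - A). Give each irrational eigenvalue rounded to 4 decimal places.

[0, 1, 1, 1, 1, 1, 1, 1, 1, 1, 11]

Reading degrees in the order [0, 1, 2, 3, 4, 5, 6, 7, 8, 9, 10] gives [1, 1, 1, 10, 1, 1, 1, 1, 1, 1, 1]; set D = diag(1, 1, 1, 10, 1, 1, 1, 1, 1, 1, 1) and form L = D - A. Diagonalising L (or applying a numerical eigensolver to the 11x11 matrix) gives the spectrum above. The largest eigenvalue, 11, is at most the vertex count 11. There is one zero in the spectrum, matching the 1 component.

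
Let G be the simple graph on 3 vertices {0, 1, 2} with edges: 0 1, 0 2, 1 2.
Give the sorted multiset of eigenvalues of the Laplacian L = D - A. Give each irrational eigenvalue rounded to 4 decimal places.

With the vertex order [0, 1, 2], the degrees are [2, 2, 2], giving D = diag(2, 2, 2) and L = D - A. The multiplicity of 0 as a Laplacian eigenvalue equals the number of connected components. By the matrix-tree theorem the graph has (1/3) * product of the nonzero eigenvalues = 3 spanning trees. The largest eigenvalue, 3, is at most the vertex count 3.

[0, 3, 3]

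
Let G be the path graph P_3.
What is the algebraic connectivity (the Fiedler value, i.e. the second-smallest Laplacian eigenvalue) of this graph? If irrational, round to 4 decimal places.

The graph has 3 vertices and degree multiset [2, 1, 1]; D is the diagonal matrix of degrees and L = D - A. The sorted Laplacian eigenvalues are [0, 1, 3]; the algebraic connectivity is the second entry, 1. There is one zero in the spectrum, matching the 1 component. By the matrix-tree theorem the graph has (1/3) * product of the nonzero eigenvalues = 1 spanning tree.

1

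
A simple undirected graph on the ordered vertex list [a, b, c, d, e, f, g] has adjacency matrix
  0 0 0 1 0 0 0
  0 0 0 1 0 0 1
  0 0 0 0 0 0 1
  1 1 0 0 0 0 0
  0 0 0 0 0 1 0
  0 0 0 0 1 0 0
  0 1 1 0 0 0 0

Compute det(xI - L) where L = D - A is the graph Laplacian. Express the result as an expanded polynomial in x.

x^7 - 10x^6 + 37x^5 - 62x^4 + 45x^3 - 10x^2

Reading degrees in the order [a, b, c, d, e, f, g] gives [1, 2, 1, 2, 1, 1, 2]; set D = diag(1, 2, 1, 2, 1, 1, 2) and form L = D - A. L has integer entries, so p(x) = det(xI - L) has integer coefficients. Expanding the determinant yields x^7 - 10x^6 + 37x^5 - 62x^4 + 45x^3 - 10x^2. The constant term is 0 because L is singular (the all-ones vector lies in its kernel). The eigenvalues sum to 10, which equals trace(L) = 2|E|. The largest eigenvalue, 3.6180, is at most the vertex count 7.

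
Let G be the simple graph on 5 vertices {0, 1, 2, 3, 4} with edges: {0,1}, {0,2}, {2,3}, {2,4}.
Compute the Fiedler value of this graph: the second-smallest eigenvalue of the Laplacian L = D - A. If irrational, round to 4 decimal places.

0.5188

Reading degrees in the order [0, 1, 2, 3, 4] gives [2, 1, 3, 1, 1]; set D = diag(2, 1, 3, 1, 1) and form L = D - A. The sorted Laplacian eigenvalues are [0, 0.5188, 1, 2.3111, 4.1701]; the algebraic connectivity is the second entry, 0.5188. There is one zero in the spectrum, matching the 1 component. The eigenvalues sum to 8, which equals trace(L) = 2|E|.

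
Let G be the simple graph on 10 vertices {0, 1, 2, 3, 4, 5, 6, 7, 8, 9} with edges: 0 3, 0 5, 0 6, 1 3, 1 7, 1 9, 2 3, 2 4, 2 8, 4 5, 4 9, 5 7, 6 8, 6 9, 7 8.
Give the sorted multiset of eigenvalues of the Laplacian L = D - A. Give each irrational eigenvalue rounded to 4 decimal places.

With the vertex order [0, 1, 2, 3, 4, 5, 6, 7, 8, 9], the degrees are [3, 3, 3, 3, 3, 3, 3, 3, 3, 3], giving D = diag(3, 3, 3, 3, 3, 3, 3, 3, 3, 3) and L = D - A. L is symmetric positive semidefinite, so every eigenvalue is real and nonnegative. The single zero eigenvalue shows the graph is connected.

[0, 2, 2, 2, 2, 2, 5, 5, 5, 5]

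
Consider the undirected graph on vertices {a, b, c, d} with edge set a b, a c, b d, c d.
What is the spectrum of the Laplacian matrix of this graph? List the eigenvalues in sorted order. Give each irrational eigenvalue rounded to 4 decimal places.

[0, 2, 2, 4]

Reading degrees in the order [a, b, c, d] gives [2, 2, 2, 2]; set D = diag(2, 2, 2, 2) and form L = D - A. Diagonalising L (or applying a numerical eigensolver to the 4x4 matrix) gives the spectrum above. There is one zero in the spectrum, matching the 1 component.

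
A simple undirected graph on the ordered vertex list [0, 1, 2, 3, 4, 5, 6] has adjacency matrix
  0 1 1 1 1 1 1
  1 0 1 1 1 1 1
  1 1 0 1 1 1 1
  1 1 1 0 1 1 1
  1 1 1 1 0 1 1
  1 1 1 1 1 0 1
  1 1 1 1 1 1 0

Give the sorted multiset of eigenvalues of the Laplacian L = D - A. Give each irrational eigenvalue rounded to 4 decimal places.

[0, 7, 7, 7, 7, 7, 7]

With the vertex order [0, 1, 2, 3, 4, 5, 6], the degrees are [6, 6, 6, 6, 6, 6, 6], giving D = diag(6, 6, 6, 6, 6, 6, 6) and L = D - A. Since every row of L sums to 0, the all-ones vector is in the kernel and 0 is an eigenvalue. The single zero eigenvalue shows the graph is connected.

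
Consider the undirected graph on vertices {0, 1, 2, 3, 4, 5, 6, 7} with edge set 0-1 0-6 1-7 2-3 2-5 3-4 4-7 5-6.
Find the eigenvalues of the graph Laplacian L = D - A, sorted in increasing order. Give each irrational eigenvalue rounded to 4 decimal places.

[0, 0.5858, 0.5858, 2, 2, 3.4142, 3.4142, 4]

Reading degrees in the order [0, 1, 2, 3, 4, 5, 6, 7] gives [2, 2, 2, 2, 2, 2, 2, 2]; set D = diag(2, 2, 2, 2, 2, 2, 2, 2) and form L = D - A. L is symmetric positive semidefinite, so every eigenvalue is real and nonnegative. The single zero eigenvalue shows the graph is connected. The largest eigenvalue, 4, is at most the vertex count 8.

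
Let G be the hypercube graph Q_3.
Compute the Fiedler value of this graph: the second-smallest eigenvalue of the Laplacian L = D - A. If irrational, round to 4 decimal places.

2

The graph has 8 vertices and degree multiset [3, 3, 3, 3, 3, 3, 3, 3]; D is the diagonal matrix of degrees and L = D - A. The smallest Laplacian eigenvalue is always 0. The next one, lambda_2 = 2, measures how hard the graph is to disconnect: larger values mean better connectivity. There is one zero in the spectrum, matching the 1 component. The largest eigenvalue, 6, is at most the vertex count 8.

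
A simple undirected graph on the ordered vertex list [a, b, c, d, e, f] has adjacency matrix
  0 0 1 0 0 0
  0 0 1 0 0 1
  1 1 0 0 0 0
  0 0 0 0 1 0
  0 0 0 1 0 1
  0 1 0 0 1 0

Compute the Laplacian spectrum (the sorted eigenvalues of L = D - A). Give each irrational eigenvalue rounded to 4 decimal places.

With the vertex order [a, b, c, d, e, f], the degrees are [1, 2, 2, 1, 2, 2], giving D = diag(1, 2, 2, 1, 2, 2) and L = D - A. Diagonalising L (or applying a numerical eigensolver to the 6x6 matrix) gives the spectrum above.

[0, 0.2679, 1, 2, 3, 3.7321]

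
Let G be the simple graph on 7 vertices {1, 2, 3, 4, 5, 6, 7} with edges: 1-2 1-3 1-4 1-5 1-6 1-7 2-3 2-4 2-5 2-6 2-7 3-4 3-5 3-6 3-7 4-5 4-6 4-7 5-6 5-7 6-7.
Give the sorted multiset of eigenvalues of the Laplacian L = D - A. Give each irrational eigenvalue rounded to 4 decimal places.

Each diagonal entry of L is the vertex degree and each off-diagonal entry is -1 where an edge is present, 0 otherwise; in the order [1, 2, 3, 4, 5, 6, 7] the diagonal is [6, 6, 6, 6, 6, 6, 6]. L is symmetric positive semidefinite, so every eigenvalue is real and nonnegative. The eigenvalues sum to 42, which equals trace(L) = 2|E|. By the matrix-tree theorem the graph has (1/7) * product of the nonzero eigenvalues = 16807 spanning trees.

[0, 7, 7, 7, 7, 7, 7]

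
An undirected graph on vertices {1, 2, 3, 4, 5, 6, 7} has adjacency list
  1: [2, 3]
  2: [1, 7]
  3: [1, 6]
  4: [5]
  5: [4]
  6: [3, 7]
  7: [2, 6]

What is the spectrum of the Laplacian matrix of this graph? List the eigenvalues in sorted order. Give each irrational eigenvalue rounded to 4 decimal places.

[0, 0, 1.3820, 1.3820, 2, 3.6180, 3.6180]

Each diagonal entry of L is the vertex degree and each off-diagonal entry is -1 where an edge is present, 0 otherwise; in the order [1, 2, 3, 4, 5, 6, 7] the diagonal is [2, 2, 2, 1, 1, 2, 2]. Since every row of L sums to 0, the all-ones vector is in the kernel and 0 is an eigenvalue. The 2 zero eigenvalues correspond to the 2 connected components. The eigenvalues sum to 12, which equals trace(L) = 2|E|.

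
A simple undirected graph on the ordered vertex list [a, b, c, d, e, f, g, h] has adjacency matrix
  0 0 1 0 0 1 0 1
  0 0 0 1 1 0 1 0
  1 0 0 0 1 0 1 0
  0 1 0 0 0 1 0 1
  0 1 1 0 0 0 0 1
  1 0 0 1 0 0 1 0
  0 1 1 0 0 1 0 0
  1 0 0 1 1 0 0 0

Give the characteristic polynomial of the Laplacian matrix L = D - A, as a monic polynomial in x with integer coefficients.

x^8 - 24x^7 + 240x^6 - 1296x^5 + 4080x^4 - 7488x^3 + 7424x^2 - 3072x

Reading degrees in the order [a, b, c, d, e, f, g, h] gives [3, 3, 3, 3, 3, 3, 3, 3]; set D = diag(3, 3, 3, 3, 3, 3, 3, 3) and form L = D - A. The eigenvalues of L are [0, 2, 2, 2, 4, 4, 4, 6]; the characteristic polynomial is the product of (x - lambda_i), which multiplies out to x^8 - 24x^7 + 240x^6 - 1296x^5 + 4080x^4 - 7488x^3 + 7424x^2 - 3072x. Since p(0) = det(-L) = 0, x divides p(x). The eigenvalues sum to 24, which equals trace(L) = 2|E|.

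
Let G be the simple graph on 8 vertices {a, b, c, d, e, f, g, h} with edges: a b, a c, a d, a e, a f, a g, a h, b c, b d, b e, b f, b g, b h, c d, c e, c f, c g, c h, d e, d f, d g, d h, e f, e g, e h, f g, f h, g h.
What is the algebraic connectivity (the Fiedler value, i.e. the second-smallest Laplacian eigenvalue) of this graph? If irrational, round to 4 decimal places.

With the vertex order [a, b, c, d, e, f, g, h], the degrees are [7, 7, 7, 7, 7, 7, 7, 7], giving D = diag(7, 7, 7, 7, 7, 7, 7, 7) and L = D - A. The sorted Laplacian eigenvalues are [0, 8, 8, 8, 8, 8, 8, 8]; the algebraic connectivity is the second entry, 8. There is one zero in the spectrum, matching the 1 component.

8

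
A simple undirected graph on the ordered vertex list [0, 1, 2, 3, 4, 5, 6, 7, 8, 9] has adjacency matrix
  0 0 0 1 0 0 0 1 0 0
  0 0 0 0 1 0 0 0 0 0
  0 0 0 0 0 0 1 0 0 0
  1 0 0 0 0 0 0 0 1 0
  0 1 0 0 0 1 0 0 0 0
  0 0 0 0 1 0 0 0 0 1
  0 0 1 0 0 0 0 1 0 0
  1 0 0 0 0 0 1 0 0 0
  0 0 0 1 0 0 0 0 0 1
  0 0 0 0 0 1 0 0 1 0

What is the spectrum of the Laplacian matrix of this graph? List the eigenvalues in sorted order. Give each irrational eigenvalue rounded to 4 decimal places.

[0, 0.0979, 0.3820, 0.8244, 1.3820, 2, 2.6180, 3.1756, 3.6180, 3.9021]

With the vertex order [0, 1, 2, 3, 4, 5, 6, 7, 8, 9], the degrees are [2, 1, 1, 2, 2, 2, 2, 2, 2, 2], giving D = diag(2, 1, 1, 2, 2, 2, 2, 2, 2, 2) and L = D - A. The multiplicity of 0 as a Laplacian eigenvalue equals the number of connected components. The single zero eigenvalue shows the graph is connected. The largest eigenvalue, 3.9021, is at most the vertex count 10.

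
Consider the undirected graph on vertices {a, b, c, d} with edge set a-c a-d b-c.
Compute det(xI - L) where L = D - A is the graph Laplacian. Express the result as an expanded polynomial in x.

Each diagonal entry of L is the vertex degree and each off-diagonal entry is -1 where an edge is present, 0 otherwise; in the order [a, b, c, d] the diagonal is [2, 1, 2, 1]. Computing det(xI - L) by cofactor expansion (or equivalently via sum-over-permutations) gives x^4 - 6x^3 + 10x^2 - 4x. Since p(0) = det(-L) = 0, x divides p(x). The largest eigenvalue, 3.4142, is at most the vertex count 4.

x^4 - 6x^3 + 10x^2 - 4x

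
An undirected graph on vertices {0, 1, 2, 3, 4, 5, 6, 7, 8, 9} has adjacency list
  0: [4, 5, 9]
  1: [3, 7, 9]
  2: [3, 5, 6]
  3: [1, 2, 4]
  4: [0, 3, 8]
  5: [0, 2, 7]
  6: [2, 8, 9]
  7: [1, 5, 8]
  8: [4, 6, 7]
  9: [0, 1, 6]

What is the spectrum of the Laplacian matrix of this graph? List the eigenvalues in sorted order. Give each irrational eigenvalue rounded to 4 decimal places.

Each diagonal entry of L is the vertex degree and each off-diagonal entry is -1 where an edge is present, 0 otherwise; in the order [0, 1, 2, 3, 4, 5, 6, 7, 8, 9] the diagonal is [3, 3, 3, 3, 3, 3, 3, 3, 3, 3]. Diagonalising L (or applying a numerical eigensolver to the 10x10 matrix) gives the spectrum above. There is one zero in the spectrum, matching the 1 component.

[0, 2, 2, 2, 2, 2, 5, 5, 5, 5]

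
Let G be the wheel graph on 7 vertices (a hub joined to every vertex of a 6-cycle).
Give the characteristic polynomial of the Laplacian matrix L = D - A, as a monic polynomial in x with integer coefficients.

x^7 - 24x^6 + 231x^5 - 1140x^4 + 3036x^3 - 4128x^2 + 2240x

The graph has 7 vertices and degree multiset [6, 3, 3, 3, 3, 3, 3]; D is the diagonal matrix of degrees and L = D - A. L has integer entries, so p(x) = det(xI - L) has integer coefficients. Expanding the determinant yields x^7 - 24x^6 + 231x^5 - 1140x^4 + 3036x^3 - 4128x^2 + 2240x. Since p(0) = det(-L) = 0, x divides p(x). By the matrix-tree theorem the graph has (1/7) * product of the nonzero eigenvalues = 320 spanning trees.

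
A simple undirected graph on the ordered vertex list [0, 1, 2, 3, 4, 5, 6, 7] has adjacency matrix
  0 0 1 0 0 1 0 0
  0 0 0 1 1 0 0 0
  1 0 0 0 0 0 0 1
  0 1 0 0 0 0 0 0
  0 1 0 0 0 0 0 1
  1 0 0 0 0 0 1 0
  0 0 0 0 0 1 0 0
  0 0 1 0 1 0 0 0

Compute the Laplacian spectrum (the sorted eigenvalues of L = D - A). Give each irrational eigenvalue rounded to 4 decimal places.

Each diagonal entry of L is the vertex degree and each off-diagonal entry is -1 where an edge is present, 0 otherwise; in the order [0, 1, 2, 3, 4, 5, 6, 7] the diagonal is [2, 2, 2, 1, 2, 2, 1, 2]. L is symmetric positive semidefinite, so every eigenvalue is real and nonnegative. By the matrix-tree theorem the graph has (1/8) * product of the nonzero eigenvalues = 1 spanning tree. The eigenvalues sum to 14, which equals trace(L) = 2|E|.

[0, 0.1522, 0.5858, 1.2346, 2, 2.7654, 3.4142, 3.8478]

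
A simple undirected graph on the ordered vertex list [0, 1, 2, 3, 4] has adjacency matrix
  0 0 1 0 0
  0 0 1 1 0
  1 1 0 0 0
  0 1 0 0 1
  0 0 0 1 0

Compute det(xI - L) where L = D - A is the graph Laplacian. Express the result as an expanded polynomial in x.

x^5 - 8x^4 + 21x^3 - 20x^2 + 5x

Reading degrees in the order [0, 1, 2, 3, 4] gives [1, 2, 2, 2, 1]; set D = diag(1, 2, 2, 2, 1) and form L = D - A. L has integer entries, so p(x) = det(xI - L) has integer coefficients. Expanding the determinant yields x^5 - 8x^4 + 21x^3 - 20x^2 + 5x. The constant term is 0 because L is singular (the all-ones vector lies in its kernel). There is one zero in the spectrum, matching the 1 component. The largest eigenvalue, 3.6180, is at most the vertex count 5.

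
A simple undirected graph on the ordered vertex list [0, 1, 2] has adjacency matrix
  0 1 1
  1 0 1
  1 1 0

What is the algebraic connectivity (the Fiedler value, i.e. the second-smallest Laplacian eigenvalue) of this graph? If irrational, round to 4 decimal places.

With the vertex order [0, 1, 2], the degrees are [2, 2, 2], giving D = diag(2, 2, 2) and L = D - A. The sorted Laplacian eigenvalues are [0, 3, 3]; the algebraic connectivity is the second entry, 3. There is one zero in the spectrum, matching the 1 component. By the matrix-tree theorem the graph has (1/3) * product of the nonzero eigenvalues = 3 spanning trees.

3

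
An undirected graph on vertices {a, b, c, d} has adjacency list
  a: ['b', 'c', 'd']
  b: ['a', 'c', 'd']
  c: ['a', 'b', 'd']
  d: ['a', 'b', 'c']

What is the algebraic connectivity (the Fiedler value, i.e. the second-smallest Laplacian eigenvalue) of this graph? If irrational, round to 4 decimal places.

Reading degrees in the order [a, b, c, d] gives [3, 3, 3, 3]; set D = diag(3, 3, 3, 3) and form L = D - A. The smallest Laplacian eigenvalue is always 0. The next one, lambda_2 = 4, measures how hard the graph is to disconnect: larger values mean better connectivity. The largest eigenvalue, 4, is at most the vertex count 4.

4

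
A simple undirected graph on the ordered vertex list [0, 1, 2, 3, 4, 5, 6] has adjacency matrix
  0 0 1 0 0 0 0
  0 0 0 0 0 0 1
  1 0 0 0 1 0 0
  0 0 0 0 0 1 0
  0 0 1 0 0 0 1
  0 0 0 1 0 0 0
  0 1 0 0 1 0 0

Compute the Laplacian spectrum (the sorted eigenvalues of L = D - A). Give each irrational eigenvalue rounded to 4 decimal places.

[0, 0, 0.3820, 1.3820, 2, 2.6180, 3.6180]

With the vertex order [0, 1, 2, 3, 4, 5, 6], the degrees are [1, 1, 2, 1, 2, 1, 2], giving D = diag(1, 1, 2, 1, 2, 1, 2) and L = D - A. Diagonalising L (or applying a numerical eigensolver to the 7x7 matrix) gives the spectrum above. The 2 zero eigenvalues correspond to the 2 connected components. The largest eigenvalue, 3.6180, is at most the vertex count 7. The eigenvalues sum to 10, which equals trace(L) = 2|E|.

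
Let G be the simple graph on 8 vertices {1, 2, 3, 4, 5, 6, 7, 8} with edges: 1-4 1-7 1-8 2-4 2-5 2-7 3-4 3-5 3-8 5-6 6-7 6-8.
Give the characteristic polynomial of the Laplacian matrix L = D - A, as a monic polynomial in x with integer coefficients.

x^8 - 24x^7 + 240x^6 - 1296x^5 + 4080x^4 - 7488x^3 + 7424x^2 - 3072x

Each diagonal entry of L is the vertex degree and each off-diagonal entry is -1 where an edge is present, 0 otherwise; in the order [1, 2, 3, 4, 5, 6, 7, 8] the diagonal is [3, 3, 3, 3, 3, 3, 3, 3]. Computing det(xI - L) by cofactor expansion (or equivalently via sum-over-permutations) gives x^8 - 24x^7 + 240x^6 - 1296x^5 + 4080x^4 - 7488x^3 + 7424x^2 - 3072x. The coefficient of x^7 equals -trace(L) = -24, matching the sum of degrees. There is one zero in the spectrum, matching the 1 component. The largest eigenvalue, 6, is at most the vertex count 8.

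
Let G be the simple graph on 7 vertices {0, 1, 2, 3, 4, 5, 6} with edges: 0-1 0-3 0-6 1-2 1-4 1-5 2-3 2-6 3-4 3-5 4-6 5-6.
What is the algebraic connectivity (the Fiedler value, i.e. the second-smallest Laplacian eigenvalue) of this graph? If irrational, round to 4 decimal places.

Reading degrees in the order [0, 1, 2, 3, 4, 5, 6] gives [3, 4, 3, 4, 3, 3, 4]; set D = diag(3, 4, 3, 4, 3, 3, 4) and form L = D - A. The sorted Laplacian eigenvalues are [0, 3, 3, 3, 4, 4, 7]; the algebraic connectivity is the second entry, 3.

3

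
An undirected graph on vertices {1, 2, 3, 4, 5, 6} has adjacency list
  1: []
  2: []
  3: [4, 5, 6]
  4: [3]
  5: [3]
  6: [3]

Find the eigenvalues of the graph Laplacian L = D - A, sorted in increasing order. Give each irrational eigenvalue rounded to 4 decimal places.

[0, 0, 0, 1, 1, 4]

Each diagonal entry of L is the vertex degree and each off-diagonal entry is -1 where an edge is present, 0 otherwise; in the order [1, 2, 3, 4, 5, 6] the diagonal is [0, 0, 3, 1, 1, 1]. Since every row of L sums to 0, the all-ones vector is in the kernel and 0 is an eigenvalue. The 3 zero eigenvalues correspond to the 3 connected components. The largest eigenvalue, 4, is at most the vertex count 6. There are 3 zeros in the spectrum, matching the 3 components.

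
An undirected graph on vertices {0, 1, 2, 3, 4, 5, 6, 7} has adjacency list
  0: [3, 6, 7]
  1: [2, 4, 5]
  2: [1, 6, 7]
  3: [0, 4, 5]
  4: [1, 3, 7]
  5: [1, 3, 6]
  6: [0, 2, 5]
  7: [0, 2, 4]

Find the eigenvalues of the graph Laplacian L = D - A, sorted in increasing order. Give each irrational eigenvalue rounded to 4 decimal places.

[0, 2, 2, 2, 4, 4, 4, 6]

Each diagonal entry of L is the vertex degree and each off-diagonal entry is -1 where an edge is present, 0 otherwise; in the order [0, 1, 2, 3, 4, 5, 6, 7] the diagonal is [3, 3, 3, 3, 3, 3, 3, 3]. Since every row of L sums to 0, the all-ones vector is in the kernel and 0 is an eigenvalue. There is one zero in the spectrum, matching the 1 component. By the matrix-tree theorem the graph has (1/8) * product of the nonzero eigenvalues = 384 spanning trees.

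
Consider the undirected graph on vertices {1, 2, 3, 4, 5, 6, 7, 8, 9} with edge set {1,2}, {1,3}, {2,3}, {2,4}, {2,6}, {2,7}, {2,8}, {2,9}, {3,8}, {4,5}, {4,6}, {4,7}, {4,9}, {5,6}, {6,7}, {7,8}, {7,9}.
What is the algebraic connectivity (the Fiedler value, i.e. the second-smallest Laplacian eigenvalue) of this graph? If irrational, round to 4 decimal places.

1.0591

Each diagonal entry of L is the vertex degree and each off-diagonal entry is -1 where an edge is present, 0 otherwise; in the order [1, 2, 3, 4, 5, 6, 7, 8, 9] the diagonal is [2, 7, 3, 5, 2, 4, 5, 3, 3]. Computing the eigenvalues of L and sorting gives [0, 1.0591, 2.0128, 2.5974, 3.8515, 4.2338, 5.8709, 6.3096, 8.0649]. The Fiedler value lambda_2 = 1.0591 is strictly positive, so the graph is connected. There is one zero in the spectrum, matching the 1 component.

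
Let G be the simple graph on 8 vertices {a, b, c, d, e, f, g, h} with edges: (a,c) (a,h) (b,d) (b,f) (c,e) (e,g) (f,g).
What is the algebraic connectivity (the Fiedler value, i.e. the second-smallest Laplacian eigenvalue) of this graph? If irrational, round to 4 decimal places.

Reading degrees in the order [a, b, c, d, e, f, g, h] gives [2, 2, 2, 1, 2, 2, 2, 1]; set D = diag(2, 2, 2, 1, 2, 2, 2, 1) and form L = D - A. The smallest Laplacian eigenvalue is always 0. The next one, lambda_2 = 0.1522, measures how hard the graph is to disconnect: larger values mean better connectivity. The eigenvalues sum to 14, which equals trace(L) = 2|E|. There is one zero in the spectrum, matching the 1 component.

0.1522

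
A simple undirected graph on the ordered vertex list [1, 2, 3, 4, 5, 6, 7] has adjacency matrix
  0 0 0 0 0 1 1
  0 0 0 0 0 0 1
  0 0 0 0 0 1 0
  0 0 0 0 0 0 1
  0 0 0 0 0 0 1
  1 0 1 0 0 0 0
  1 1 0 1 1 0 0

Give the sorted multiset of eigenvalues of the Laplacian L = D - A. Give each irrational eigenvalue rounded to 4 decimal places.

Reading degrees in the order [1, 2, 3, 4, 5, 6, 7] gives [2, 1, 1, 1, 1, 2, 4]; set D = diag(2, 1, 1, 1, 1, 2, 4) and form L = D - A. L is symmetric positive semidefinite, so every eigenvalue is real and nonnegative. The single zero eigenvalue shows the graph is connected.

[0, 0.2955, 1, 1, 1.4911, 3.1169, 5.0965]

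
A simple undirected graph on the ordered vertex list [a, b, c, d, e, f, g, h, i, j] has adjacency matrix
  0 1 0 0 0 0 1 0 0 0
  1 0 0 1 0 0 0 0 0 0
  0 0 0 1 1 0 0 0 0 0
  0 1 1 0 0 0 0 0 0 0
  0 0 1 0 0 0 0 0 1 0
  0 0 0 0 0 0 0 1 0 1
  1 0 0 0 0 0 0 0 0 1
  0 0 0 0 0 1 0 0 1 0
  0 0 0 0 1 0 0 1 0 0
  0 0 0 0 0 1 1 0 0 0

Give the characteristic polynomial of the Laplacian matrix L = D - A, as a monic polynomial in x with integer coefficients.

x^10 - 20x^9 + 170x^8 - 800x^7 + 2275x^6 - 4004x^5 + 4290x^4 - 2640x^3 + 825x^2 - 100x

With the vertex order [a, b, c, d, e, f, g, h, i, j], the degrees are [2, 2, 2, 2, 2, 2, 2, 2, 2, 2], giving D = diag(2, 2, 2, 2, 2, 2, 2, 2, 2, 2) and L = D - A. L has integer entries, so p(x) = det(xI - L) has integer coefficients. Expanding the determinant yields x^10 - 20x^9 + 170x^8 - 800x^7 + 2275x^6 - 4004x^5 + 4290x^4 - 2640x^3 + 825x^2 - 100x. Since p(0) = det(-L) = 0, x divides p(x). The eigenvalues sum to 20, which equals trace(L) = 2|E|.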